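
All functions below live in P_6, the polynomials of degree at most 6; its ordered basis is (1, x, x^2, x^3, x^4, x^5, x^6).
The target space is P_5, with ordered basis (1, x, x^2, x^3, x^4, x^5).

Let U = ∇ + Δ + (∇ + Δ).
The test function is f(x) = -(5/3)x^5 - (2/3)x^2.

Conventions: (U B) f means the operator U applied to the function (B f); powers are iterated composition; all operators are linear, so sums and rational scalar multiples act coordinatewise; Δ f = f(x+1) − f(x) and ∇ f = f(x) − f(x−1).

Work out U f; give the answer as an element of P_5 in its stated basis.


the image equals g(x) = -(100/3)x^4 - (200/3)x^2 - (16/3)x - 20/3

∇ f = -(25/3)x^4 + (50/3)x^3 - (50/3)x^2 + 7x - 1
Δ f = -(25/3)x^4 - (50/3)x^3 - (50/3)x^2 - (29/3)x - 7/3
∇ f = -(25/3)x^4 + (50/3)x^3 - (50/3)x^2 + 7x - 1
Δ f = -(25/3)x^4 - (50/3)x^3 - (50/3)x^2 - (29/3)x - 7/3
(∇ + Δ) f = -(50/3)x^4 - (100/3)x^2 - (8/3)x - 10/3
(∇ + Δ + (∇ + Δ)) f = -(100/3)x^4 - (200/3)x^2 - (16/3)x - 20/3


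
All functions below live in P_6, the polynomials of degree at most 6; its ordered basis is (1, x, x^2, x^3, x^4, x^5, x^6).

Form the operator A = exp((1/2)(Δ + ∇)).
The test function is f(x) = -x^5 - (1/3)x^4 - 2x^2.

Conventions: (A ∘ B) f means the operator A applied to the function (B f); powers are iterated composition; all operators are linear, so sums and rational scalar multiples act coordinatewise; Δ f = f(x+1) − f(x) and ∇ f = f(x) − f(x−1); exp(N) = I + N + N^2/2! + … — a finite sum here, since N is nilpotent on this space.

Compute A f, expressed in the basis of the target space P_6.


order-1 term: -5x^4 - (4/3)x^3 - 10x^2 - (16/3)x - 1
order-2 term: -10x^3 - 2x^2 - 20x - 10/3
order-3 term: -10x^2 - (4/3)x - 10
order-4 term: -5x - 1/3
order-5 term: -1
the series for exp((1/2)(Δ + ∇)) f terminates at order 5
exp((1/2)(Δ + ∇)) f = -x^5 - (16/3)x^4 - (34/3)x^3 - 24x^2 - (95/3)x - 47/3

the image equals g(x) = -x^5 - (16/3)x^4 - (34/3)x^3 - 24x^2 - (95/3)x - 47/3


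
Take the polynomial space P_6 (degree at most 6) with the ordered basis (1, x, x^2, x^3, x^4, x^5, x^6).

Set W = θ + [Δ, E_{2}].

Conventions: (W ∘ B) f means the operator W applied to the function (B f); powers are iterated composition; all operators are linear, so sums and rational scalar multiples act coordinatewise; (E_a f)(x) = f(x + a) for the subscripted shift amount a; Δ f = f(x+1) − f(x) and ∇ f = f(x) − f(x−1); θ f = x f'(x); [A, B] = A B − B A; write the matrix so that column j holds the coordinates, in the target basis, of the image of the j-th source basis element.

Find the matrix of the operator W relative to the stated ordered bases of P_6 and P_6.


image of 1: 0
image of x: x
image of x^2: 2x^2
image of x^3: 3x^3
image of x^4: 4x^4
image of x^5: 5x^5
image of x^6: 6x^6
each image's coordinates form column j of the matrix

the matrix is [[0, 0, 0, 0, 0, 0, 0]; [0, 1, 0, 0, 0, 0, 0]; [0, 0, 2, 0, 0, 0, 0]; [0, 0, 0, 3, 0, 0, 0]; [0, 0, 0, 0, 4, 0, 0]; [0, 0, 0, 0, 0, 5, 0]; [0, 0, 0, 0, 0, 0, 6]] (rows listed top to bottom)


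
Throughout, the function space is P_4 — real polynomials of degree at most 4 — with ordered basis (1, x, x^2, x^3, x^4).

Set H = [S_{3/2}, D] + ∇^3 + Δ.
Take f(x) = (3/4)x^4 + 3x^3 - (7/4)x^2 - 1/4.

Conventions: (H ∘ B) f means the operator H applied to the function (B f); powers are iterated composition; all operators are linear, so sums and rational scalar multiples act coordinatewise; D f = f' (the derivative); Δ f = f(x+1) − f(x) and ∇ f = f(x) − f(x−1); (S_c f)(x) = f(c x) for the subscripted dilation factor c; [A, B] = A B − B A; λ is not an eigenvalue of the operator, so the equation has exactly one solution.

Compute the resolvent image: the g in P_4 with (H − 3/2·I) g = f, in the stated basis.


the result is g(x) = -(1/2)x^4 - (13/12)x^3 - (9/16)x^2 - (187/16)x + 361/144

write g with unknown coordinates in the stated basis and equate coefficients in (H − 3/2·I) g = f
solving from the highest basis element down gives g = -(1/2)x^4 - (13/12)x^3 - (9/16)x^2 - (187/16)x + 361/144
check: H g = (11/8)x^3 - (83/32)x^2 - (561/32)x + 337/96
so H g − 3/2·g = (3/4)x^4 + 3x^3 - (7/4)x^2 - 1/4 = f ✓


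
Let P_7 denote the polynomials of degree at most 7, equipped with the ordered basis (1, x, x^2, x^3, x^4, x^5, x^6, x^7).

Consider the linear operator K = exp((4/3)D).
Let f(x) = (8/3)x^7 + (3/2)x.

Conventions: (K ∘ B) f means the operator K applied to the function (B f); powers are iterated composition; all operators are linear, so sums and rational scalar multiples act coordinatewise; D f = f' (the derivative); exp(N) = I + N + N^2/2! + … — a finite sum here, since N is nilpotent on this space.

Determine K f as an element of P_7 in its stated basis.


the image equals g(x) = (8/3)x^7 + (224/9)x^6 + (896/9)x^5 + (17920/81)x^4 + (71680/243)x^3 + (57344/243)x^2 + (465313/4374)x + 144194/6561

order-1 term: (224/9)x^6 + 2
order-2 term: (896/9)x^5
order-3 term: (17920/81)x^4
order-4 term: (71680/243)x^3
order-5 term: (57344/243)x^2
order-6 term: (229376/2187)x
order-7 term: 131072/6561
the series for exp((4/3)D) f terminates at order 7
exp((4/3)D) f = (8/3)x^7 + (224/9)x^6 + (896/9)x^5 + (17920/81)x^4 + (71680/243)x^3 + (57344/243)x^2 + (465313/4374)x + 144194/6561


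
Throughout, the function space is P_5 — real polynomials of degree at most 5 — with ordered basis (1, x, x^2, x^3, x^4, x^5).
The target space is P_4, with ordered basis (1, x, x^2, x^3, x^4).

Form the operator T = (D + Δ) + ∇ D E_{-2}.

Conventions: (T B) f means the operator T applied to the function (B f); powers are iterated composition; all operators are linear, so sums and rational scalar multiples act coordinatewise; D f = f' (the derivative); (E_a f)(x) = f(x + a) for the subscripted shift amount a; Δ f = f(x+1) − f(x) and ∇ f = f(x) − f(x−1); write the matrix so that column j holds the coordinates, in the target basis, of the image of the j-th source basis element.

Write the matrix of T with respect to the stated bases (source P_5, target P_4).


the matrix is [[0, 2, 3, -14, 77, -324]; [0, 0, 4, 9, -56, 385]; [0, 0, 0, 6, 18, -140]; [0, 0, 0, 0, 8, 30]; [0, 0, 0, 0, 0, 10]] (rows listed top to bottom)

image of 1: 0
image of x: 2
image of x^2: 4x + 3
image of x^3: 6x^2 + 9x - 14
image of x^4: 8x^3 + 18x^2 - 56x + 77
image of x^5: 10x^4 + 30x^3 - 140x^2 + 385x - 324
each image's coordinates form column j of the matrix


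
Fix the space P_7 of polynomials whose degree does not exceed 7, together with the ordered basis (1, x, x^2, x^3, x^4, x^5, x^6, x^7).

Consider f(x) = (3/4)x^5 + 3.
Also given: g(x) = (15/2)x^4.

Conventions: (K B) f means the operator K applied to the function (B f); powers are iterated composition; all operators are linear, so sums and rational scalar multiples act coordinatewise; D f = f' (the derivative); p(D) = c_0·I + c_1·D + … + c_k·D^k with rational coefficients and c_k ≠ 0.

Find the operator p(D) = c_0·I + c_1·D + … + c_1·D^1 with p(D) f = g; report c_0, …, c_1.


D^0 f = (3/4)x^5 + 3
D^1 f = (15/4)x^4
matching coefficients of g against c_0 f + c_1 Df + … from the top degree down determines the c_i
solution: c_0 = 0, c_1 = 2

c_0 = 0, c_1 = 2


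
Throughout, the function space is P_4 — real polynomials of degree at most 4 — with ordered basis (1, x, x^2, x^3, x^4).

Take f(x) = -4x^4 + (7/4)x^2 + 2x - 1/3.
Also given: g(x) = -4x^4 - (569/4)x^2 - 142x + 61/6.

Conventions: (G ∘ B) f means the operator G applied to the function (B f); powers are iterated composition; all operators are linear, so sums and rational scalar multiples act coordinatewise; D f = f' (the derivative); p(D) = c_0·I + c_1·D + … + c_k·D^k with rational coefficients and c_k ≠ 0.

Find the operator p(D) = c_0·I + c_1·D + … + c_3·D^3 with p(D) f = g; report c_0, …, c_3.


D^0 f = -4x^4 + (7/4)x^2 + 2x - 1/3
D^1 f = -16x^3 + (7/2)x + 2
D^2 f = -48x^2 + 7/2
D^3 f = -96x
matching coefficients of g against c_0 f + c_1 Df + … from the top degree down determines the c_i
solution: c_0 = 1, c_1 = 0, c_2 = 3, c_3 = 3/2

p(D) = I + 3·D^2 + (3/2)·D^3, i.e. c_0 = 1, c_1 = 0, c_2 = 3, c_3 = 3/2


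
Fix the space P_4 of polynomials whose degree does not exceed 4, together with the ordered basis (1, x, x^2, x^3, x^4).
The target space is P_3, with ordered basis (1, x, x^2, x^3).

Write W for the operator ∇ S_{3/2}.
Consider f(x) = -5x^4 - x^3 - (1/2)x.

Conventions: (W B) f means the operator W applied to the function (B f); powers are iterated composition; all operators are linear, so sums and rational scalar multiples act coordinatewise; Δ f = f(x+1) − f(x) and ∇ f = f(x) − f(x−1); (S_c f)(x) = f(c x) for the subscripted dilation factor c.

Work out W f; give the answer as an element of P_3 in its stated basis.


S_{3/2} f = -(405/16)x^4 - (27/8)x^3 - (3/4)x
∇ S_{3/2} f = -(405/4)x^3 + (567/4)x^2 - (729/8)x + 339/16

g(x) = -(405/4)x^3 + (567/4)x^2 - (729/8)x + 339/16


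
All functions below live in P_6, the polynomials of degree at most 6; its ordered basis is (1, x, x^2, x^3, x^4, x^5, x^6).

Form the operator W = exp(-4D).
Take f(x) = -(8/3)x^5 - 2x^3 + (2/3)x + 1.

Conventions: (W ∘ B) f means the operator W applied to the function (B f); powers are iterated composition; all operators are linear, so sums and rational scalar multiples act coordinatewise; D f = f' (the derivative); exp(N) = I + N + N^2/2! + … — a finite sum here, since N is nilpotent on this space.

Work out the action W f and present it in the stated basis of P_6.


order-1 term: (160/3)x^4 + 24x^2 - 8/3
order-2 term: -(1280/3)x^3 - 96x
order-3 term: (5120/3)x^2 + 128
order-4 term: -(10240/3)x
order-5 term: 8192/3
the series for exp(-4D) f terminates at order 5
exp(-4D) f = -(8/3)x^5 + (160/3)x^4 - (1286/3)x^3 + (5192/3)x^2 - (10526/3)x + 2857

g(x) = -(8/3)x^5 + (160/3)x^4 - (1286/3)x^3 + (5192/3)x^2 - (10526/3)x + 2857


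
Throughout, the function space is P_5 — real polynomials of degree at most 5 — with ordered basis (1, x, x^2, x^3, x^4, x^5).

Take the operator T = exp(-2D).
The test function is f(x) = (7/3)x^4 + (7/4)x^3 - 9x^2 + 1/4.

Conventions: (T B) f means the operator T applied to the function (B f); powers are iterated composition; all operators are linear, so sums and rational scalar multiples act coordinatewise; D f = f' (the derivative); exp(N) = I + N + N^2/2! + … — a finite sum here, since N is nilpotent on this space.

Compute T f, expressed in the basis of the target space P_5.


g(x) = (7/3)x^4 - (203/12)x^3 + (73/2)x^2 - (53/3)x - 149/12

order-1 term: -(56/3)x^3 - (21/2)x^2 + 36x
order-2 term: 56x^2 + 21x - 36
order-3 term: -(224/3)x - 14
order-4 term: 112/3
the series for exp(-2D) f terminates at order 4
exp(-2D) f = (7/3)x^4 - (203/12)x^3 + (73/2)x^2 - (53/3)x - 149/12


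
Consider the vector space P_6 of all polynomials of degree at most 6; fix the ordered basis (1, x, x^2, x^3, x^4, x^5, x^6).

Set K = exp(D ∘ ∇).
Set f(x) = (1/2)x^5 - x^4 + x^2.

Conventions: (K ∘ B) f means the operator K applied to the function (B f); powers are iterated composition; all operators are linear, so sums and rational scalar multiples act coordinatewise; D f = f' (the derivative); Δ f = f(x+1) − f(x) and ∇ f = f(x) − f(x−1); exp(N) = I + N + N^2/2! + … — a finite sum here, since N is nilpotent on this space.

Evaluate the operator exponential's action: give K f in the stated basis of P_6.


order-1 term: 10x^3 - 27x^2 + 22x - 9/2
order-2 term: 30x - 42
the series for exp(D ∘ ∇) f terminates at order 2
exp(D ∘ ∇) f = (1/2)x^5 - x^4 + 10x^3 - 26x^2 + 52x - 93/2

g(x) = (1/2)x^5 - x^4 + 10x^3 - 26x^2 + 52x - 93/2


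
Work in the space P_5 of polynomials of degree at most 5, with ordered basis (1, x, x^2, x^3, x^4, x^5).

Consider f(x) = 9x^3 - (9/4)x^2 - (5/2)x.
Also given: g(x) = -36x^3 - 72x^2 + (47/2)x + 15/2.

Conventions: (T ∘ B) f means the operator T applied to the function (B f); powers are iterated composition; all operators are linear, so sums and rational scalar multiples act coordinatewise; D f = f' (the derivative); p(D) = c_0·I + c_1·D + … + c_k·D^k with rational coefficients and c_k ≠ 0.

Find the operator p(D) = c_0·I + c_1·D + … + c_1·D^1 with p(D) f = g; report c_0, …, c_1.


p(D) = -4·I − 3·D, i.e. c_0 = -4, c_1 = -3

D^0 f = 9x^3 - (9/4)x^2 - (5/2)x
D^1 f = 27x^2 - (9/2)x - 5/2
matching coefficients of g against c_0 f + c_1 Df + … from the top degree down determines the c_i
solution: c_0 = -4, c_1 = -3


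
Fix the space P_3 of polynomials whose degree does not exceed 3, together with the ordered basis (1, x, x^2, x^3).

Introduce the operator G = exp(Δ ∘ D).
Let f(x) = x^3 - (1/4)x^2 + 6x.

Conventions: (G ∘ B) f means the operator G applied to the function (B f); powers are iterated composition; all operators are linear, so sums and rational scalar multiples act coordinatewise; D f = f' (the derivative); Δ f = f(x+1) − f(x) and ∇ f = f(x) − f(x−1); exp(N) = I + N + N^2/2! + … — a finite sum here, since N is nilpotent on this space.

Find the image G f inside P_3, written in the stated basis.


the image equals g(x) = x^3 - (1/4)x^2 + 12x + 5/2

order-1 term: 6x + 5/2
the series for exp(Δ ∘ D) f terminates at order 1
exp(Δ ∘ D) f = x^3 - (1/4)x^2 + 12x + 5/2


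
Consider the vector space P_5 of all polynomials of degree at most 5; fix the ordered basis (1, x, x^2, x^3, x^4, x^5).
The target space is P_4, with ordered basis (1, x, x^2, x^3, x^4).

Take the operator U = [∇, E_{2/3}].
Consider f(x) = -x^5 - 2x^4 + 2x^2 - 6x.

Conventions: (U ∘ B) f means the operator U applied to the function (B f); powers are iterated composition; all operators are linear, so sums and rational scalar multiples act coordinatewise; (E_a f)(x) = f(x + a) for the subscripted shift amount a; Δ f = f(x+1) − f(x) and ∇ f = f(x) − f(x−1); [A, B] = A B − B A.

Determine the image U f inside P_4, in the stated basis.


E_{2/3} f = -x^5 - (16/3)x^4 - (88/9)x^3 - (170/27)x^2 - (542/81)x - 884/243
∇ E_{2/3} f = -5x^4 - (34/3)x^3 - (22/3)x^2 + (11/27)x - 473/81
∇ f = -5x^4 + 2x^3 + 2x^2 + x - 7
E_{2/3} ∇ f = -5x^4 - (34/3)x^3 - (22/3)x^2 + (11/27)x - 473/81
[∇, E_{2/3}] f = 0

g(x) = 0


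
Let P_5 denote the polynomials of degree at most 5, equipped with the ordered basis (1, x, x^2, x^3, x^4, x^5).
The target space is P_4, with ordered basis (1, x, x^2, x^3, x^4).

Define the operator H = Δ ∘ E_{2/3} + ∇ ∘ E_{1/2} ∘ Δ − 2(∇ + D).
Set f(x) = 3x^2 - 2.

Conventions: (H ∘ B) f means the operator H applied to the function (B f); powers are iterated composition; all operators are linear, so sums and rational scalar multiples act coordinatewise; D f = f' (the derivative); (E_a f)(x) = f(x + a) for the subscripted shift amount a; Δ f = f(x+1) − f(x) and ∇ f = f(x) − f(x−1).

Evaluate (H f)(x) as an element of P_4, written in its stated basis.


E_{2/3} f = 3x^2 + 4x - 2/3
Δ E_{2/3} f = 6x + 7
Δ f = 6x + 3
E_{1/2} Δ f = 6x + 6
∇ E_{1/2} Δ f = 6
∇ f = 6x - 3
D f = 6x
(∇ + D) f = 12x - 3
(-2(∇ + D)) f = -24x + 6
(Δ ∘ E_{2/3} + ∇ ∘ E_{1/2} ∘ Δ − 2(∇ + D)) f = -18x + 19

g(x) = -18x + 19


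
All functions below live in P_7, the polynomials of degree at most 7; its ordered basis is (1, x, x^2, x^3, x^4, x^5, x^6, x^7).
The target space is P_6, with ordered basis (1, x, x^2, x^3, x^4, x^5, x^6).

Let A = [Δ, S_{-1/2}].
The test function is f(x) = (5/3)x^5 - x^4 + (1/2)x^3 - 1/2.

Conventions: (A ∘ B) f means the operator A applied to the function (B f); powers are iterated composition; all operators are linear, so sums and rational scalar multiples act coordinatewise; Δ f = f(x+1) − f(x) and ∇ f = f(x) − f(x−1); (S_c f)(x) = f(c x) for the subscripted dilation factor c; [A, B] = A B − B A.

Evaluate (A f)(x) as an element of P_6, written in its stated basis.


the result is g(x) = -(25/32)x^4 + (13/16)x^3 - (33/8)x^2 + (71/32)x - 43/32

S_{-1/2} f = -(5/96)x^5 - (1/16)x^4 - (1/16)x^3 - 1/2
Δ S_{-1/2} f = -(25/96)x^4 - (37/48)x^3 - (13/12)x^2 - (67/96)x - 17/96
Δ f = (25/3)x^4 + (38/3)x^3 + (73/6)x^2 + (35/6)x + 7/6
S_{-1/2} Δ f = (25/48)x^4 - (19/12)x^3 + (73/24)x^2 - (35/12)x + 7/6
[Δ, S_{-1/2}] f = -(25/32)x^4 + (13/16)x^3 - (33/8)x^2 + (71/32)x - 43/32


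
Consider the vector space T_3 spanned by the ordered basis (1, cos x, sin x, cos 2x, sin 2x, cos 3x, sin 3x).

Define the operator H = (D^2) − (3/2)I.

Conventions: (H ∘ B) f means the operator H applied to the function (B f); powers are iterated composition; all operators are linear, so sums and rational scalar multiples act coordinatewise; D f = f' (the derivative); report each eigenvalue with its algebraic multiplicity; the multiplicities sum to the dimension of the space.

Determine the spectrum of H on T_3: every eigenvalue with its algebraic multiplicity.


image of 1: -3/2
image of cos x: -(5/2)cos x
image of sin x: -(5/2)sin x
image of cos 2x: -(11/2)cos 2x
image of sin 2x: -(11/2)sin 2x
image of cos 3x: -(21/2)cos 3x
image of sin 3x: -(21/2)sin 3x
the matrix is diagonal; its diagonal is (-3/2, -5/2, -5/2, -11/2, -11/2, -21/2, -21/2)
for a triangular matrix the eigenvalues are the diagonal entries, with algebraic multiplicity their repetition count

λ = -21/2 (multiplicity 2), λ = -11/2 (multiplicity 2), λ = -5/2 (multiplicity 2), λ = -3/2 (multiplicity 1)


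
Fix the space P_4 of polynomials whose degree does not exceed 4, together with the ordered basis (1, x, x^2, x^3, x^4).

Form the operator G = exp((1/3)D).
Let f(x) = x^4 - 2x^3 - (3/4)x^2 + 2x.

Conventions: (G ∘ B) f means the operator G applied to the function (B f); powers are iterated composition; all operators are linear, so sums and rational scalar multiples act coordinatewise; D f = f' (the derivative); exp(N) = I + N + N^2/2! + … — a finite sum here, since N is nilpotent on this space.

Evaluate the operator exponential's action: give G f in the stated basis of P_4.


order-1 term: (4/3)x^3 - 2x^2 - (1/2)x + 2/3
order-2 term: (2/3)x^2 - (2/3)x - 1/12
order-3 term: (4/27)x - 2/27
order-4 term: 1/81
the series for exp((1/3)D) f terminates at order 4
exp((1/3)D) f = x^4 - (2/3)x^3 - (25/12)x^2 + (53/54)x + 169/324

the image equals g(x) = x^4 - (2/3)x^3 - (25/12)x^2 + (53/54)x + 169/324


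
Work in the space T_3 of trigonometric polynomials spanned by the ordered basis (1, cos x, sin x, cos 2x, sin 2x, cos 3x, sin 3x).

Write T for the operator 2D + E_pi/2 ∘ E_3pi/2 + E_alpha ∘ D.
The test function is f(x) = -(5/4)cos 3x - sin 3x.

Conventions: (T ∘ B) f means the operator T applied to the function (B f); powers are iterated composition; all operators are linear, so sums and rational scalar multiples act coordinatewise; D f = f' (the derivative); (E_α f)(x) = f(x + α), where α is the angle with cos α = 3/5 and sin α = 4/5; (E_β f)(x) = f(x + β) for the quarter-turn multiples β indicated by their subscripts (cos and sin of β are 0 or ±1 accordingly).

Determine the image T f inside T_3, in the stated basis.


D f = -3cos 3x + (15/4)sin 3x
(2D) f = -6cos 3x + (15/2)sin 3x
E_3pi/2 f = -cos 3x + (5/4)sin 3x
E_pi/2 E_3pi/2 f = -(5/4)cos 3x - sin 3x
D f = -3cos 3x + (15/4)sin 3x
E_alpha D f = (516/125)cos 3x - (1227/500)sin 3x
(2D + E_pi/2 ∘ E_3pi/2 + E_alpha ∘ D) f = -(1561/500)cos 3x + (2023/500)sin 3x

the image equals g(x) = -(1561/500)cos 3x + (2023/500)sin 3x


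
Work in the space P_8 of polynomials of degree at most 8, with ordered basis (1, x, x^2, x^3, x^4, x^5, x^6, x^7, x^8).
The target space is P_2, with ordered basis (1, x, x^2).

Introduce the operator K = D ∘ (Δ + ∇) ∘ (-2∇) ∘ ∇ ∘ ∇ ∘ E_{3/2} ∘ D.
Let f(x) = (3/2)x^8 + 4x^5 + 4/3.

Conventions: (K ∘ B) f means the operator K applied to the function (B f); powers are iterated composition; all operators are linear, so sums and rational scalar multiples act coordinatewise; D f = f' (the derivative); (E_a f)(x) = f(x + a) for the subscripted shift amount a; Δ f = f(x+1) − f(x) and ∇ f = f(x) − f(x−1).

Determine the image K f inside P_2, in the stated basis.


D f = 12x^7 + 20x^4
E_{3/2} D f = 12x^7 + 126x^6 + 567x^5 + (2875/2)x^4 + (8985/4)x^3 + (17469/8)x^2 + (19629/16)x + 9801/32
∇ E_{3/2} D f = 84x^6 + 504x^5 + 1365x^4 + 2180x^3 + (8583/4)x^2 + (2431/2)x + 4879/16
∇ (∇ ∘ E_{3/2} ∘ D) f = 504x^5 + 1260x^4 + 2100x^3 + 2130x^2 + (2391/2)x + 1219/4
∇ ∇ (∇ ∘ E_{3/2} ∘ D) f = 2520x^4 + 3780x^2 + 480x + 819/2
(-2∇) ∇ (∇ ∘ E_{3/2} ∘ D) f = -5040x^4 - 7560x^2 - 960x - 819
Δ (-2∇) ∇ (∇ ∘ E_{3/2} ∘ D) f = -20160x^3 - 30240x^2 - 35280x - 13560
∇ (-2∇) ∇ (∇ ∘ E_{3/2} ∘ D) f = -20160x^3 + 30240x^2 - 35280x + 11640
(Δ + ∇) (-2∇) ∇ (∇ ∘ E_{3/2} ∘ D) f = -40320x^3 - 70560x - 1920
D (Δ + ∇) (-2∇) ∇ (∇ ∘ E_{3/2} ∘ D) f = -120960x^2 - 70560

the result is g(x) = -120960x^2 - 70560


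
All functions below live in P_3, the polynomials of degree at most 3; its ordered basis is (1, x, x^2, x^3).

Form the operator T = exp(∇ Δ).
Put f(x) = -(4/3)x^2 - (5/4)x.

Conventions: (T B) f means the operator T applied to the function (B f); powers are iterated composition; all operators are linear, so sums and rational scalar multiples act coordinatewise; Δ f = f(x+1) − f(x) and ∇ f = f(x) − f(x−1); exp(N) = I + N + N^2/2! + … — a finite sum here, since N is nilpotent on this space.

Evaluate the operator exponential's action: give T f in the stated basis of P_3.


g(x) = -(4/3)x^2 - (5/4)x - 8/3

order-1 term: -8/3
the series for exp(∇ Δ) f terminates at order 1
exp(∇ Δ) f = -(4/3)x^2 - (5/4)x - 8/3


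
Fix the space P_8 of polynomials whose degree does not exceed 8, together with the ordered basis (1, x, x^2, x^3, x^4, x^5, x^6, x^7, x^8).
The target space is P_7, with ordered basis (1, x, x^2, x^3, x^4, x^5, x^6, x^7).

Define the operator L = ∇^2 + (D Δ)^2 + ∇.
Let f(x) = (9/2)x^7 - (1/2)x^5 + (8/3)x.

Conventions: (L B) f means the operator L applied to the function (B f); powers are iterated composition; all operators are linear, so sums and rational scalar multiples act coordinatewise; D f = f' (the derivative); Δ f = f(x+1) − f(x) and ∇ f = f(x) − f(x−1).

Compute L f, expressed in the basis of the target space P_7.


the image equals g(x) = (63/2)x^6 + (189/2)x^5 - 790x^4 + (11645/2)x^3 + (17249/2)x^2 + 15059x + 15194/3

∇ f = (63/2)x^6 - (189/2)x^5 + 155x^4 - (305/2)x^3 + (179/2)x^2 - 29x + 20/3
∇ ∇ f = 189x^5 - 945x^4 + 2195x^3 - 2805x^2 + 1918x - 552
Δ f = (63/2)x^6 + (189/2)x^5 + 155x^4 + (305/2)x^3 + (179/2)x^2 + 29x + 20/3
D Δ f = 189x^5 + (945/2)x^4 + 620x^3 + (915/2)x^2 + 179x + 29
Δ (D Δ) f = 945x^4 + 3780x^3 + 6585x^2 + 5610x + 1918
D Δ (D Δ) f = 3780x^3 + 11340x^2 + 13170x + 5610
∇ f = (63/2)x^6 - (189/2)x^5 + 155x^4 - (305/2)x^3 + (179/2)x^2 - 29x + 20/3
(∇^2 + (D Δ)^2 + ∇) f = (63/2)x^6 + (189/2)x^5 - 790x^4 + (11645/2)x^3 + (17249/2)x^2 + 15059x + 15194/3


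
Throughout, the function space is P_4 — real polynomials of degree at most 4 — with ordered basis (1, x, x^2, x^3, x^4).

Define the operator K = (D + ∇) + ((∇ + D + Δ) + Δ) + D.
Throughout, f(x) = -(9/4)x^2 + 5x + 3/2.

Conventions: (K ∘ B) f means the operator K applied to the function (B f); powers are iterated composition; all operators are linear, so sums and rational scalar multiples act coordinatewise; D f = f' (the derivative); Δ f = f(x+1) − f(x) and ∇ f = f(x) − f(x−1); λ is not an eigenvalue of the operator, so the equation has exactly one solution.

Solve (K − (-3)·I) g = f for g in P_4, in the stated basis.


write g with unknown coordinates in the stated basis and equate coefficients in (K − (-3)·I) g = f
solving from the highest basis element down gives g = -(3/4)x^2 + (31/6)x - 104/9
check: K g = -(21/2)x + 217/6
so K g − (-3)·g = -(9/4)x^2 + 5x + 3/2 = f ✓

the result is g(x) = -(3/4)x^2 + (31/6)x - 104/9


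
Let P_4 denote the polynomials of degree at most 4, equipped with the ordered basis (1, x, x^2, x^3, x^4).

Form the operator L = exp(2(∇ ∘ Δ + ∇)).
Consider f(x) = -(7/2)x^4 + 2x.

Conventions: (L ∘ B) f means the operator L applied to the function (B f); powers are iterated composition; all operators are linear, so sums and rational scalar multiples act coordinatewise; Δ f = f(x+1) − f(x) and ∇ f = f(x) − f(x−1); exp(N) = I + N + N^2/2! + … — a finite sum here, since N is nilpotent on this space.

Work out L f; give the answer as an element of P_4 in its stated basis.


order-1 term: -28x^3 - 42x^2 - 28x - 3
order-2 term: -84x^2 - 168x - 98
order-3 term: -112x - 168
order-4 term: -56
the series for exp(2(∇ ∘ Δ + ∇)) f terminates at order 4
exp(2(∇ ∘ Δ + ∇)) f = -(7/2)x^4 - 28x^3 - 126x^2 - 306x - 325

the result is g(x) = -(7/2)x^4 - 28x^3 - 126x^2 - 306x - 325


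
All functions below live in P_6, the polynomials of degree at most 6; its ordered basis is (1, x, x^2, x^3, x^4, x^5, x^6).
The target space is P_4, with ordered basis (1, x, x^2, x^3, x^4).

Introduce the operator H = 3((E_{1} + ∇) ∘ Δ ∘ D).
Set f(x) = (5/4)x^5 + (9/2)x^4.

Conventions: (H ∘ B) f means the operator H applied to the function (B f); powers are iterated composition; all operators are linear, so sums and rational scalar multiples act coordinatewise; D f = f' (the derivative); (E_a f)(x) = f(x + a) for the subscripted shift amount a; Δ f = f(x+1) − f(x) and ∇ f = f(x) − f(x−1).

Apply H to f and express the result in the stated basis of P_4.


the image equals g(x) = 75x^3 + (1449/2)x^2 + 1335x + 2787/4

D f = (25/4)x^4 + 18x^3
Δ D f = 25x^3 + (183/2)x^2 + 79x + 97/4
E_{1} Δ D f = 25x^3 + (333/2)x^2 + 337x + 879/4
∇ Δ D f = 75x^2 + 108x + 25/2
(E_{1} + ∇) Δ D f = 25x^3 + (483/2)x^2 + 445x + 929/4
(3((E_{1} + ∇) ∘ Δ ∘ D)) f = 75x^3 + (1449/2)x^2 + 1335x + 2787/4


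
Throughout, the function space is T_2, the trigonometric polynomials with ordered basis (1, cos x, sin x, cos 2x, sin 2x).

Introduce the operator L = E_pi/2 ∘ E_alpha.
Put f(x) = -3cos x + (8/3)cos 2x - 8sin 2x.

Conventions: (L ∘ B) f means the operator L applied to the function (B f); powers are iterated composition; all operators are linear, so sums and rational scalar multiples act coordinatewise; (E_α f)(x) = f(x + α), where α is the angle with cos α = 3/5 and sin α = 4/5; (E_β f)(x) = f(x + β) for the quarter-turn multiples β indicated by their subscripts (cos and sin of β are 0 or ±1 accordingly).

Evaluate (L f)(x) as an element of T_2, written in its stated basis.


E_alpha f = -(9/5)cos x + (12/5)sin x - (632/75)cos 2x - (8/25)sin 2x
E_pi/2 E_alpha f = (12/5)cos x + (9/5)sin x + (632/75)cos 2x + (8/25)sin 2x

g(x) = (12/5)cos x + (9/5)sin x + (632/75)cos 2x + (8/25)sin 2x


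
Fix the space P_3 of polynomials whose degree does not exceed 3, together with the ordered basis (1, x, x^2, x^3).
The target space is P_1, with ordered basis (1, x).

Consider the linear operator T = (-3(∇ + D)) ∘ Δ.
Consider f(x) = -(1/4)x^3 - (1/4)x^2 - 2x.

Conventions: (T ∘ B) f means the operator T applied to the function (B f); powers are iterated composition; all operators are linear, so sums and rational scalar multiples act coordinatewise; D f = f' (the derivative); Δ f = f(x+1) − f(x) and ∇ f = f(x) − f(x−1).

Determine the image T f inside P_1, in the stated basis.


g(x) = 9x + 21/4

Δ f = -(3/4)x^2 - (5/4)x - 5/2
∇ Δ f = -(3/2)x - 1/2
D Δ f = -(3/2)x - 5/4
(∇ + D) Δ f = -3x - 7/4
(-3(∇ + D)) Δ f = 9x + 21/4


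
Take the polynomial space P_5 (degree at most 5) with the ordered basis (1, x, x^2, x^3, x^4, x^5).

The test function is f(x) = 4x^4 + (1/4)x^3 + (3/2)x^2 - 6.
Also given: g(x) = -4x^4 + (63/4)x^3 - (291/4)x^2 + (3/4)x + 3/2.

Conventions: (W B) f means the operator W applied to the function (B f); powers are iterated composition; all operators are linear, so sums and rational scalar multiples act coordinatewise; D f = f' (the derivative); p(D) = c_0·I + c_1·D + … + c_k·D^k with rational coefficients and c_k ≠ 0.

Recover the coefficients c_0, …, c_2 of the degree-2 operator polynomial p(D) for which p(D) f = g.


D^0 f = 4x^4 + (1/4)x^3 + (3/2)x^2 - 6
D^1 f = 16x^3 + (3/4)x^2 + 3x
D^2 f = 48x^2 + (3/2)x + 3
matching coefficients of g against c_0 f + c_1 Df + … from the top degree down determines the c_i
solution: c_0 = -1, c_1 = 1, c_2 = -3/2

c_0 = -1, c_1 = 1, c_2 = -3/2


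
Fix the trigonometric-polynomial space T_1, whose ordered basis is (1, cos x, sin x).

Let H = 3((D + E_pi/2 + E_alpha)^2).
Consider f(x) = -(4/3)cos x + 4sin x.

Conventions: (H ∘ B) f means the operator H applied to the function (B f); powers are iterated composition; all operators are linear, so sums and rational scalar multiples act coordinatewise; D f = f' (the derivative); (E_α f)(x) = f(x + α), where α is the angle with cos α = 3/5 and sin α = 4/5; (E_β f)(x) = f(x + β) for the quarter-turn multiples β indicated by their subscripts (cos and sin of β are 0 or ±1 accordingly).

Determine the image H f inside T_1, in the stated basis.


D f = 4cos x + (4/3)sin x
E_pi/2 f = 4cos x + (4/3)sin x
E_alpha f = (12/5)cos x + (52/15)sin x
(D + E_pi/2 + E_alpha) f = (52/5)cos x + (92/15)sin x
D (D + E_pi/2 + E_alpha) f = (92/15)cos x - (52/5)sin x
E_pi/2 (D + E_pi/2 + E_alpha) f = (92/15)cos x - (52/5)sin x
E_alpha (D + E_pi/2 + E_alpha) f = (836/75)cos x - (116/25)sin x
(D + E_pi/2 + E_alpha) (D + E_pi/2 + E_alpha) f = (1756/75)cos x - (636/25)sin x
(3((D + E_pi/2 + E_alpha)^2)) f = (1756/25)cos x - (1908/25)sin x

the image equals g(x) = (1756/25)cos x - (1908/25)sin x


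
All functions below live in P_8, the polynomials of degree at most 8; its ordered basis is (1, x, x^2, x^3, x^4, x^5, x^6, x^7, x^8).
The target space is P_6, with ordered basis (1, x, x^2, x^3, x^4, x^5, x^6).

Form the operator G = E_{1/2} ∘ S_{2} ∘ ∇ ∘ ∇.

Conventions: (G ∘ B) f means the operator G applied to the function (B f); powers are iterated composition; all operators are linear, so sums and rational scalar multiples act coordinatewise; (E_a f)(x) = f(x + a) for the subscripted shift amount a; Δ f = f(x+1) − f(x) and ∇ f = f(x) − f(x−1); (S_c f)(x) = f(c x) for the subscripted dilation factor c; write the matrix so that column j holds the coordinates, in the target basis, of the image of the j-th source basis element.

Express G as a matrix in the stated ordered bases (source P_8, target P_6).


image of 1: 0
image of x: 0
image of x^2: 2
image of x^3: 12x
image of x^4: 48x^2 + 2
image of x^5: 160x^3 + 20x
image of x^6: 480x^4 + 120x^2 + 2
image of x^7: 1344x^5 + 560x^3 + 28x
image of x^8: 3584x^6 + 2240x^4 + 224x^2 + 2
each image's coordinates form column j of the matrix

the matrix is [[0, 0, 2, 0, 2, 0, 2, 0, 2]; [0, 0, 0, 12, 0, 20, 0, 28, 0]; [0, 0, 0, 0, 48, 0, 120, 0, 224]; [0, 0, 0, 0, 0, 160, 0, 560, 0]; [0, 0, 0, 0, 0, 0, 480, 0, 2240]; [0, 0, 0, 0, 0, 0, 0, 1344, 0]; [0, 0, 0, 0, 0, 0, 0, 0, 3584]] (rows listed top to bottom)


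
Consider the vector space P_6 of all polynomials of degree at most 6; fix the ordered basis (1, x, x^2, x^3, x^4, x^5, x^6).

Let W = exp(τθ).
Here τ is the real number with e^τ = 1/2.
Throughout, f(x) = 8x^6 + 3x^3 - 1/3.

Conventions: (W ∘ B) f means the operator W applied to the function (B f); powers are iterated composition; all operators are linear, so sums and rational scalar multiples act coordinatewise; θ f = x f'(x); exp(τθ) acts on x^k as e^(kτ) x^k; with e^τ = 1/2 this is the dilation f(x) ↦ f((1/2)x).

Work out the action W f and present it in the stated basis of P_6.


exp(τθ) x^k = e^(kτ) x^k; with e^τ = 1/2 this sends x^k to (1/2)^k x^k
x^3 ↦ 1/8 x^3
x^6 ↦ 1/64 x^6
applying this coordinatewise to f: exp(τθ) f = (1/8)x^6 + (3/8)x^3 - 1/3

the image equals g(x) = (1/8)x^6 + (3/8)x^3 - 1/3


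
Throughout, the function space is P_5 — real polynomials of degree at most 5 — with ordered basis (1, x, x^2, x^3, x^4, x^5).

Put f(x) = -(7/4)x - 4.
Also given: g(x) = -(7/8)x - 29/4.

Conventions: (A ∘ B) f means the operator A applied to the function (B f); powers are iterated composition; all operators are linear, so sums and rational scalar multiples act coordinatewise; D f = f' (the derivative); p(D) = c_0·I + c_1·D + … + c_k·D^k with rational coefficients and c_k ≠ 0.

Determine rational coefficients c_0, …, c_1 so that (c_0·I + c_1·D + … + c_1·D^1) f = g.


c_0 = 1/2, c_1 = 3

D^0 f = -(7/4)x - 4
D^1 f = -7/4
matching coefficients of g against c_0 f + c_1 Df + … from the top degree down determines the c_i
solution: c_0 = 1/2, c_1 = 3


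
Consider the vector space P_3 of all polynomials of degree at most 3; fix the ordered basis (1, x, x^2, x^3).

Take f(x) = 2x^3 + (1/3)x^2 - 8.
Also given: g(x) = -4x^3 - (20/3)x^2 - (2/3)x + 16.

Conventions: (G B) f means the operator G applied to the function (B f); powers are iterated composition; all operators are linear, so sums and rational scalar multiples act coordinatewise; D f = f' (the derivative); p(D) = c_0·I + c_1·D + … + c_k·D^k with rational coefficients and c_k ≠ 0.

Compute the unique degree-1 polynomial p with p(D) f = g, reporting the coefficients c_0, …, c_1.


c_0 = -2, c_1 = -1

D^0 f = 2x^3 + (1/3)x^2 - 8
D^1 f = 6x^2 + (2/3)x
matching coefficients of g against c_0 f + c_1 Df + … from the top degree down determines the c_i
solution: c_0 = -2, c_1 = -1


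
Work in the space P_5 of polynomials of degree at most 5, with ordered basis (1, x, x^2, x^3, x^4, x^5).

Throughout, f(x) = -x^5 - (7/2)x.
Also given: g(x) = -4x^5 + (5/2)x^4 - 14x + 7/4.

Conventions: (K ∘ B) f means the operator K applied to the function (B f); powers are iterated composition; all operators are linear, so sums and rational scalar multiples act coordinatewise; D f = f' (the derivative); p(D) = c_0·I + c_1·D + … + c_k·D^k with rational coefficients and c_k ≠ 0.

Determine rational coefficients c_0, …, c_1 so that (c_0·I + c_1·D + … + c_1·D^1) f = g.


D^0 f = -x^5 - (7/2)x
D^1 f = -5x^4 - 7/2
matching coefficients of g against c_0 f + c_1 Df + … from the top degree down determines the c_i
solution: c_0 = 4, c_1 = -1/2

c_0 = 4, c_1 = -1/2


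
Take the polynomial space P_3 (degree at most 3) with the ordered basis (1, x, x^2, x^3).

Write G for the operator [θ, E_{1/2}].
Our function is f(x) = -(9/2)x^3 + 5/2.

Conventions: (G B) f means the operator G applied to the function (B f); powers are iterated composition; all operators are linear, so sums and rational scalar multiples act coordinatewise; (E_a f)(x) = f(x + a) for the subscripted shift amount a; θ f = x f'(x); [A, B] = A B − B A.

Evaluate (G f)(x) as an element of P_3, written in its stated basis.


E_{1/2} f = -(9/2)x^3 - (27/4)x^2 - (27/8)x + 31/16
θ E_{1/2} f = -(27/2)x^3 - (27/2)x^2 - (27/8)x
θ f = -(27/2)x^3
E_{1/2} θ f = -(27/2)x^3 - (81/4)x^2 - (81/8)x - 27/16
[θ, E_{1/2}] f = (27/4)x^2 + (27/4)x + 27/16

g(x) = (27/4)x^2 + (27/4)x + 27/16


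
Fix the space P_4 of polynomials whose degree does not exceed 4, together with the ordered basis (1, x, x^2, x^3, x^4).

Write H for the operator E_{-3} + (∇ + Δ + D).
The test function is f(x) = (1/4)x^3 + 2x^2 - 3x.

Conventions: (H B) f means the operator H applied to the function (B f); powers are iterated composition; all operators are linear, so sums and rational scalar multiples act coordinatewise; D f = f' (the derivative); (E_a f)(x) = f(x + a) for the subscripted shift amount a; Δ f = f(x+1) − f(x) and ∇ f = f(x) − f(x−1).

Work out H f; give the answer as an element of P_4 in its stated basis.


E_{-3} f = (1/4)x^3 - (1/4)x^2 - (33/4)x + 81/4
∇ f = (3/4)x^2 + (13/4)x - 19/4
Δ f = (3/4)x^2 + (19/4)x - 3/4
D f = (3/4)x^2 + 4x - 3
(∇ + Δ + D) f = (9/4)x^2 + 12x - 17/2
(E_{-3} + (∇ + Δ + D)) f = (1/4)x^3 + 2x^2 + (15/4)x + 47/4

the result is g(x) = (1/4)x^3 + 2x^2 + (15/4)x + 47/4


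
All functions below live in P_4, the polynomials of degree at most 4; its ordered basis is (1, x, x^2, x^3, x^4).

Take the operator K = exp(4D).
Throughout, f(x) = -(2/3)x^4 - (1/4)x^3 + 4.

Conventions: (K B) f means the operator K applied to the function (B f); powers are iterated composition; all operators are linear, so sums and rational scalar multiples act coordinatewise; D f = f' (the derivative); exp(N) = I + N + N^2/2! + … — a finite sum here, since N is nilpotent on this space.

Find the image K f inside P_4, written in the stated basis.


g(x) = -(2/3)x^4 - (131/12)x^3 - 67x^2 - (548/3)x - 548/3

order-1 term: -(32/3)x^3 - 3x^2
order-2 term: -64x^2 - 12x
order-3 term: -(512/3)x - 16
order-4 term: -512/3
the series for exp(4D) f terminates at order 4
exp(4D) f = -(2/3)x^4 - (131/12)x^3 - 67x^2 - (548/3)x - 548/3


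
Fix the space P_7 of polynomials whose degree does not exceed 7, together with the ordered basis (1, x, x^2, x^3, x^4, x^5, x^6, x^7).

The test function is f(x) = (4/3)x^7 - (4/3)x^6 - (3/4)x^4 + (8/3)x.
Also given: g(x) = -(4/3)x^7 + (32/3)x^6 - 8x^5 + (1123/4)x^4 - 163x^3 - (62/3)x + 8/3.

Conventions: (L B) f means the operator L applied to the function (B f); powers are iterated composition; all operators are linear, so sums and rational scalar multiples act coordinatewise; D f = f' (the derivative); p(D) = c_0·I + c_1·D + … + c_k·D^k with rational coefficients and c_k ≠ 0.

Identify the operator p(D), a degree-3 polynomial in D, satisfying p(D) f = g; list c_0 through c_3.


p(D) = -I + D + D^3, i.e. c_0 = -1, c_1 = 1, c_2 = 0, c_3 = 1

D^0 f = (4/3)x^7 - (4/3)x^6 - (3/4)x^4 + (8/3)x
D^1 f = (28/3)x^6 - 8x^5 - 3x^3 + 8/3
D^2 f = 56x^5 - 40x^4 - 9x^2
D^3 f = 280x^4 - 160x^3 - 18x
matching coefficients of g against c_0 f + c_1 Df + … from the top degree down determines the c_i
solution: c_0 = -1, c_1 = 1, c_2 = 0, c_3 = 1


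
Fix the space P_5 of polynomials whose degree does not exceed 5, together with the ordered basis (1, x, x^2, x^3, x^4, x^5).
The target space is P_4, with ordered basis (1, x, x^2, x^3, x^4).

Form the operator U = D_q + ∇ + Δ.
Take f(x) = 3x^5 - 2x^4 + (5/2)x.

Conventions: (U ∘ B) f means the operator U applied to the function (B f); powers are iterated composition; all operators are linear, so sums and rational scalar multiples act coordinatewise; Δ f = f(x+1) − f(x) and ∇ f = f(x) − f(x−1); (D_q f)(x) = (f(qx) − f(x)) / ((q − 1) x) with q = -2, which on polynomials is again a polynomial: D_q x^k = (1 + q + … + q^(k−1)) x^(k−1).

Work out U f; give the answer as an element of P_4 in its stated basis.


g(x) = 63x^4 - 6x^3 + 60x^2 - 16x + 27/2

D_q f = 33x^4 + 10x^3 + 5/2
∇ f = 15x^4 - 38x^3 + 42x^2 - 23x + 15/2
Δ f = 15x^4 + 22x^3 + 18x^2 + 7x + 7/2
(D_q + ∇ + Δ) f = 63x^4 - 6x^3 + 60x^2 - 16x + 27/2


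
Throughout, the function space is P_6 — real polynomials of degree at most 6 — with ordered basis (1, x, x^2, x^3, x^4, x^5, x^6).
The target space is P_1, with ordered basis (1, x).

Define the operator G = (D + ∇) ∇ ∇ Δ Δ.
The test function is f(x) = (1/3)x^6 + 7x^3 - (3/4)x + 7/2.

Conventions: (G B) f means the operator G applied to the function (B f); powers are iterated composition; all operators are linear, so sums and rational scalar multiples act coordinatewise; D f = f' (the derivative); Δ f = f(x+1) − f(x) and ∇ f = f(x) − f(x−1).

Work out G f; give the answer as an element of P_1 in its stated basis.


Δ f = 2x^5 + 5x^4 + (20/3)x^3 + 26x^2 + 23x + 79/12
Δ Δ f = 10x^4 + 40x^3 + 70x^2 + 102x + 188/3
∇ Δ Δ f = 40x^3 + 60x^2 + 60x + 62
∇ ∇ Δ Δ f = 120x^2 + 40
D (∇ ∇ Δ) Δ f = 240x
∇ (∇ ∇ Δ) Δ f = 240x - 120
(D + ∇) (∇ ∇ Δ) Δ f = 480x - 120

the image equals g(x) = 480x - 120


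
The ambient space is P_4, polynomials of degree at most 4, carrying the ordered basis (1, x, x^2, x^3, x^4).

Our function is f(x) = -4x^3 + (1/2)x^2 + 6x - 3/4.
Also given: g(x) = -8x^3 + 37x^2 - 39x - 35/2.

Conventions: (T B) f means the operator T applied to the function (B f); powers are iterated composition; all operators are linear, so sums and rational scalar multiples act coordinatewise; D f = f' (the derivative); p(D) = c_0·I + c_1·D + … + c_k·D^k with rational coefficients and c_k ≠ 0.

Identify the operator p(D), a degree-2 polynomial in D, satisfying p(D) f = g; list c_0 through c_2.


c_0 = 2, c_1 = -3, c_2 = 2

D^0 f = -4x^3 + (1/2)x^2 + 6x - 3/4
D^1 f = -12x^2 + x + 6
D^2 f = -24x + 1
matching coefficients of g against c_0 f + c_1 Df + … from the top degree down determines the c_i
solution: c_0 = 2, c_1 = -3, c_2 = 2
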